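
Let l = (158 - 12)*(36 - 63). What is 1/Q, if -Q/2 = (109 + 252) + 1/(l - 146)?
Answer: -2044/1475767 ≈ -0.0013850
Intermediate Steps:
l = -3942 (l = 146*(-27) = -3942)
Q = -1475767/2044 (Q = -2*((109 + 252) + 1/(-3942 - 146)) = -2*(361 + 1/(-4088)) = -2*(361 - 1/4088) = -2*1475767/4088 = -1475767/2044 ≈ -722.00)
1/Q = 1/(-1475767/2044) = -2044/1475767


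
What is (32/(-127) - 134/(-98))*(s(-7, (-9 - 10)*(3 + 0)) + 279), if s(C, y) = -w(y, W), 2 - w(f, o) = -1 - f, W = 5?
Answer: 2311353/6223 ≈ 371.42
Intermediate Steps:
w(f, o) = 3 + f (w(f, o) = 2 - (-1 - f) = 2 + (1 + f) = 3 + f)
s(C, y) = -3 - y (s(C, y) = -(3 + y) = -3 - y)
(32/(-127) - 134/(-98))*(s(-7, (-9 - 10)*(3 + 0)) + 279) = (32/(-127) - 134/(-98))*((-3 - (-9 - 10)*(3 + 0)) + 279) = (32*(-1/127) - 134*(-1/98))*((-3 - (-19)*3) + 279) = (-32/127 + 67/49)*((-3 - 1*(-57)) + 279) = 6941*((-3 + 57) + 279)/6223 = 6941*(54 + 279)/6223 = (6941/6223)*333 = 2311353/6223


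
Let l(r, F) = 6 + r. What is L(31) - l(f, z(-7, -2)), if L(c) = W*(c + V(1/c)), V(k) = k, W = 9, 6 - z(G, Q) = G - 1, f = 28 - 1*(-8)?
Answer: 7356/31 ≈ 237.29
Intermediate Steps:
f = 36 (f = 28 + 8 = 36)
z(G, Q) = 7 - G (z(G, Q) = 6 - (G - 1) = 6 - (-1 + G) = 6 + (1 - G) = 7 - G)
L(c) = 9*c + 9/c (L(c) = 9*(c + 1/c) = 9*c + 9/c)
L(31) - l(f, z(-7, -2)) = (9*31 + 9/31) - (6 + 36) = (279 + 9*(1/31)) - 1*42 = (279 + 9/31) - 42 = 8658/31 - 42 = 7356/31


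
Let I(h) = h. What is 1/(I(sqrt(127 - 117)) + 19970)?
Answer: 1997/39880089 - sqrt(10)/398800890 ≈ 5.0067e-5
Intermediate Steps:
1/(I(sqrt(127 - 117)) + 19970) = 1/(sqrt(127 - 117) + 19970) = 1/(sqrt(10) + 19970) = 1/(19970 + sqrt(10))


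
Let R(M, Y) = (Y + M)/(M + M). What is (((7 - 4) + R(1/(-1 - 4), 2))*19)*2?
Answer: -57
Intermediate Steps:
R(M, Y) = (M + Y)/(2*M) (R(M, Y) = (M + Y)/((2*M)) = (M + Y)*(1/(2*M)) = (M + Y)/(2*M))
(((7 - 4) + R(1/(-1 - 4), 2))*19)*2 = (((7 - 4) + (1/(-1 - 4) + 2)/(2*(1/(-1 - 4))))*19)*2 = ((3 + (1/(-5) + 2)/(2*(1/(-5))))*19)*2 = ((3 + (-⅕ + 2)/(2*(-⅕)))*19)*2 = ((3 + (½)*(-5)*(9/5))*19)*2 = ((3 - 9/2)*19)*2 = -3/2*19*2 = -57/2*2 = -57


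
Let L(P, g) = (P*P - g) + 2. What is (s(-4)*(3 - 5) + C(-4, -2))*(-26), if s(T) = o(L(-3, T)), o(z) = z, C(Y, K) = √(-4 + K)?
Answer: 780 - 26*I*√6 ≈ 780.0 - 63.687*I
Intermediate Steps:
L(P, g) = 2 + P² - g (L(P, g) = (P² - g) + 2 = 2 + P² - g)
s(T) = 11 - T (s(T) = 2 + (-3)² - T = 2 + 9 - T = 11 - T)
(s(-4)*(3 - 5) + C(-4, -2))*(-26) = ((11 - 1*(-4))*(3 - 5) + √(-4 - 2))*(-26) = ((11 + 4)*(-2) + √(-6))*(-26) = (15*(-2) + I*√6)*(-26) = (-30 + I*√6)*(-26) = 780 - 26*I*√6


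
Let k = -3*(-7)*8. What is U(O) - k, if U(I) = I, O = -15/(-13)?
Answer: -2169/13 ≈ -166.85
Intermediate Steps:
O = 15/13 (O = -15*(-1/13) = 15/13 ≈ 1.1538)
k = 168 (k = 21*8 = 168)
U(O) - k = 15/13 - 1*168 = 15/13 - 168 = -2169/13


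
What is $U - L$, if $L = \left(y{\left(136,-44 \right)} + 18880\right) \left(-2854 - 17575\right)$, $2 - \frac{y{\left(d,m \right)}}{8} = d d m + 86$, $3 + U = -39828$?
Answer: $133376815369$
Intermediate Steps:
$U = -39831$ ($U = -3 - 39828 = -39831$)
$y{\left(d,m \right)} = -672 - 8 m d^{2}$ ($y{\left(d,m \right)} = 16 - 8 \left(d d m + 86\right) = 16 - 8 \left(d^{2} m + 86\right) = 16 - 8 \left(m d^{2} + 86\right) = 16 - 8 \left(86 + m d^{2}\right) = 16 - \left(688 + 8 m d^{2}\right) = -672 - 8 m d^{2}$)
$L = -133376855200$ ($L = \left(\left(-672 - - 352 \cdot 136^{2}\right) + 18880\right) \left(-2854 - 17575\right) = \left(\left(-672 - \left(-352\right) 18496\right) + 18880\right) \left(-20429\right) = \left(\left(-672 + 6510592\right) + 18880\right) \left(-20429\right) = \left(6509920 + 18880\right) \left(-20429\right) = 6528800 \left(-20429\right) = -133376855200$)
$U - L = -39831 - -133376855200 = -39831 + 133376855200 = 133376815369$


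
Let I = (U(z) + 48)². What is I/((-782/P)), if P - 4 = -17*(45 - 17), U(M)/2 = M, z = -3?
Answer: 416304/391 ≈ 1064.7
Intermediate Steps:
U(M) = 2*M
I = 1764 (I = (2*(-3) + 48)² = (-6 + 48)² = 42² = 1764)
P = -472 (P = 4 - 17*(45 - 17) = 4 - 17*28 = 4 - 476 = -472)
I/((-782/P)) = 1764/((-782/(-472))) = 1764/((-782*(-1/472))) = 1764/(391/236) = 1764*(236/391) = 416304/391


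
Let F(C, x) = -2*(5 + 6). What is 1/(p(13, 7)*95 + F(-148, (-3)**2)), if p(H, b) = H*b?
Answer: 1/8623 ≈ 0.00011597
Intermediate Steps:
F(C, x) = -22 (F(C, x) = -2*11 = -22)
1/(p(13, 7)*95 + F(-148, (-3)**2)) = 1/((13*7)*95 - 22) = 1/(91*95 - 22) = 1/(8645 - 22) = 1/8623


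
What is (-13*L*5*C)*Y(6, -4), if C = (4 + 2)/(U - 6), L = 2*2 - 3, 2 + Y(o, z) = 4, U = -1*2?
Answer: 195/2 ≈ 97.500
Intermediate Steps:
U = -2
Y(o, z) = 2 (Y(o, z) = -2 + 4 = 2)
L = 1 (L = 4 - 3 = 1)
C = -3/4 (C = (4 + 2)/(-2 - 6) = 6/(-8) = 6*(-1/8) = -3/4 ≈ -0.75000)
(-13*L*5*C)*Y(6, -4) = -13*1*5*(-3)/4*2 = -65*(-3)/4*2 = -13*(-15/4)*2 = (195/4)*2 = 195/2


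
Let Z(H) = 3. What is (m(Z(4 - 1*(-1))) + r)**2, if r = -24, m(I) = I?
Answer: 441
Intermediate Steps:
(m(Z(4 - 1*(-1))) + r)**2 = (3 - 24)**2 = (-21)**2 = 441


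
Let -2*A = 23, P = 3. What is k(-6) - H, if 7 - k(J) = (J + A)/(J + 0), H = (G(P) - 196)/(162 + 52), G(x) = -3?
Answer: 6437/1284 ≈ 5.0132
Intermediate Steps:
A = -23/2 (A = -1/2*23 = -23/2 ≈ -11.500)
H = -199/214 (H = (-3 - 196)/(162 + 52) = -199/214 ≈ -0.92991)
k(J) = 7 - (-23/2 + J)/J (k(J) = 7 - (J - 23/2)/(J + 0) = 7 - (-23/2 + J)/J)
k(-6) - H = (6 + (23/2)/(-6)) - 1*(-199/214) = (6 + (23/2)*(-1/6)) + 199/214 = (6 - 23/12) + 199/214 = 49/12 + 199/214 = 6437/1284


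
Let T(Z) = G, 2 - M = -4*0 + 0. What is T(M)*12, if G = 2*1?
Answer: 24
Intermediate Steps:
G = 2
M = 2 (M = 2 - (-4*0 + 0) = 2 - (0 + 0) = 2 - 1*0 = 2 + 0 = 2)
T(Z) = 2
T(M)*12 = 2*12 = 24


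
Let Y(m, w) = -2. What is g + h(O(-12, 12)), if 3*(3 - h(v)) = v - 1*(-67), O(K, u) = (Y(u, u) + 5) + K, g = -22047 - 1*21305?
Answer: -130105/3 ≈ -43368.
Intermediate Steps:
g = -43352 (g = -22047 - 21305 = -43352)
O(K, u) = 3 + K (O(K, u) = (-2 + 5) + K = 3 + K)
h(v) = -58/3 - v/3 (h(v) = 3 - (v - 1*(-67))/3 = 3 - (v + 67)/3 = 3 - (67 + v)/3 = 3 + (-67/3 - v/3) = -58/3 - v/3)
g + h(O(-12, 12)) = -43352 + (-58/3 - (3 - 12)/3) = -43352 + (-58/3 - ⅓*(-9)) = -43352 + (-58/3 + 3) = -43352 - 49/3 = -130105/3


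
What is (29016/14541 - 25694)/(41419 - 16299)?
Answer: -62264573/60878320 ≈ -1.0228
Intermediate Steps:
(29016/14541 - 25694)/(41419 - 16299) = (29016*(1/14541) - 25694)/25120 = (9672/4847 - 25694)*(1/25120) = -124529146/4847*1/25120 = -62264573/60878320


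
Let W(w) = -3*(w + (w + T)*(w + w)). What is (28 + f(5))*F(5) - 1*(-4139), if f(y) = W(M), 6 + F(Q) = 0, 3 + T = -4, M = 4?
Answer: 3611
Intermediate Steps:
T = -7 (T = -3 - 4 = -7)
F(Q) = -6 (F(Q) = -6 + 0 = -6)
W(w) = -3*w - 6*w*(-7 + w) (W(w) = -3*(w + (w - 7)*(w + w)) = -3*(w + (-7 + w)*(2*w)) = -3*(w + 2*w*(-7 + w)) = -3*w - 6*w*(-7 + w))
f(y) = 60 (f(y) = 3*4*(13 - 2*4) = 3*4*(13 - 8) = 3*4*5 = 60)
(28 + f(5))*F(5) - 1*(-4139) = (28 + 60)*(-6) - 1*(-4139) = 88*(-6) + 4139 = -528 + 4139 = 3611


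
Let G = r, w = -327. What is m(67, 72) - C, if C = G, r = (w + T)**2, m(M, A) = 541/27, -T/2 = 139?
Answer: -9882134/27 ≈ -3.6601e+5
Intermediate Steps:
T = -278 (T = -2*139 = -278)
m(M, A) = 541/27 (m(M, A) = 541*(1/27) = 541/27)
r = 366025 (r = (-327 - 278)**2 = (-605)**2 = 366025)
G = 366025
C = 366025
m(67, 72) - C = 541/27 - 1*366025 = 541/27 - 366025 = -9882134/27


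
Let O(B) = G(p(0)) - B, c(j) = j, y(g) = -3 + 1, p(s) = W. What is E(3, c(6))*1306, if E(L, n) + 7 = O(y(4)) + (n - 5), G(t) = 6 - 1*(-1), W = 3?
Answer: 3918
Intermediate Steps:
p(s) = 3
y(g) = -2
G(t) = 7 (G(t) = 6 + 1 = 7)
O(B) = 7 - B
E(L, n) = -3 + n (E(L, n) = -7 + ((7 - 1*(-2)) + (n - 5)) = -7 + ((7 + 2) + (-5 + n)) = -7 + (9 + (-5 + n)) = -7 + (4 + n) = -3 + n)
E(3, c(6))*1306 = (-3 + 6)*1306 = 3*1306 = 3918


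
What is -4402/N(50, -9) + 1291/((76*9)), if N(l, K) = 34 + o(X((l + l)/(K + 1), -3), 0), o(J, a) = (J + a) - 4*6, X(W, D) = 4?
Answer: -1496447/4788 ≈ -312.54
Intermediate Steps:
o(J, a) = -24 + J + a (o(J, a) = (J + a) - 24 = -24 + J + a)
N(l, K) = 14 (N(l, K) = 34 + (-24 + 4 + 0) = 34 - 20 = 14)
-4402/N(50, -9) + 1291/((76*9)) = -4402/14 + 1291/((76*9)) = -4402*1/14 + 1291/684 = -2201/7 + 1291*(1/684) = -2201/7 + 1291/684 = -1496447/4788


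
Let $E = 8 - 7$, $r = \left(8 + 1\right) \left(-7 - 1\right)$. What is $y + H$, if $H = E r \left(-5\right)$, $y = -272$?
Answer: $88$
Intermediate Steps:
$r = -72$ ($r = 9 \left(-8\right) = -72$)
$E = 1$ ($E = 8 - 7 = 1$)
$H = 360$ ($H = 1 \left(-72\right) \left(-5\right) = \left(-72\right) \left(-5\right) = 360$)
$y + H = -272 + 360 = 88$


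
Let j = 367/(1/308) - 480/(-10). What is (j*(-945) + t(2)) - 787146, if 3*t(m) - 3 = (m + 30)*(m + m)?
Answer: -322954447/3 ≈ -1.0765e+8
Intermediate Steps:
t(m) = 1 + 2*m*(30 + m)/3 (t(m) = 1 + ((m + 30)*(m + m))/3 = 1 + ((30 + m)*(2*m))/3 = 1 + (2*m*(30 + m))/3 = 1 + 2*m*(30 + m)/3)
j = 113084 (j = 367/(1/308) - 480*(-⅒) = 367*308 + 48 = 113036 + 48 = 113084)
(j*(-945) + t(2)) - 787146 = (113084*(-945) + (1 + 20*2 + (⅔)*2²)) - 787146 = (-106864380 + (1 + 40 + (⅔)*4)) - 787146 = (-106864380 + (1 + 40 + 8/3)) - 787146 = (-106864380 + 131/3) - 787146 = -320593009/3 - 787146 = -322954447/3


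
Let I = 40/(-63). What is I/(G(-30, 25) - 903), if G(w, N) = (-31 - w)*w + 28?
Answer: 8/10647 ≈ 0.00075139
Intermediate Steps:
I = -40/63 (I = 40*(-1/63) = -40/63 ≈ -0.63492)
G(w, N) = 28 + w*(-31 - w) (G(w, N) = w*(-31 - w) + 28 = 28 + w*(-31 - w))
I/(G(-30, 25) - 903) = -40/63/((28 - 1*(-30)² - 31*(-30)) - 903) = -40/63/((28 - 1*900 + 930) - 903) = -40/63/((28 - 900 + 930) - 903) = -40/63/(58 - 903) = -40/63/(-845) = -1/845*(-40/63) = 8/10647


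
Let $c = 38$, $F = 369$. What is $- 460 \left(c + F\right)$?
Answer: $-187220$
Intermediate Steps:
$- 460 \left(c + F\right) = - 460 \left(38 + 369\right) = \left(-460\right) 407 = -187220$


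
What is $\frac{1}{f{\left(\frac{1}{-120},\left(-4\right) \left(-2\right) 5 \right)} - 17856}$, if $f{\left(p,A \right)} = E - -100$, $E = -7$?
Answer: $- \frac{1}{17763} \approx -5.6297 \cdot 10^{-5}$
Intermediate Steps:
$f{\left(p,A \right)} = 93$ ($f{\left(p,A \right)} = -7 - -100 = -7 + 100 = 93$)
$\frac{1}{f{\left(\frac{1}{-120},\left(-4\right) \left(-2\right) 5 \right)} - 17856} = \frac{1}{93 - 17856} = \frac{1}{-17763} = - \frac{1}{17763}$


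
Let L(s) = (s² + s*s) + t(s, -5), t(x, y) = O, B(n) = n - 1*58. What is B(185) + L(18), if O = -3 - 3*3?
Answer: 763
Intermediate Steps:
B(n) = -58 + n (B(n) = n - 58 = -58 + n)
O = -12 (O = -3 - 9 = -12)
t(x, y) = -12
L(s) = -12 + 2*s² (L(s) = (s² + s*s) - 12 = (s² + s²) - 12 = 2*s² - 12 = -12 + 2*s²)
B(185) + L(18) = (-58 + 185) + (-12 + 2*18²) = 127 + (-12 + 2*324) = 127 + (-12 + 648) = 127 + 636 = 763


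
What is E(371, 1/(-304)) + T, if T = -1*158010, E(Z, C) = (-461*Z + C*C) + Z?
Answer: -30374366719/92416 ≈ -3.2867e+5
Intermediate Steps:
E(Z, C) = C**2 - 460*Z (E(Z, C) = (-461*Z + C**2) + Z = (C**2 - 461*Z) + Z = C**2 - 460*Z)
T = -158010
E(371, 1/(-304)) + T = ((1/(-304))**2 - 460*371) - 158010 = ((-1/304)**2 - 170660) - 158010 = (1/92416 - 170660) - 158010 = -15771714559/92416 - 158010 = -30374366719/92416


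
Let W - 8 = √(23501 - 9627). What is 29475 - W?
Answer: 29467 - √13874 ≈ 29349.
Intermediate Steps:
W = 8 + √13874 (W = 8 + √(23501 - 9627) = 8 + √13874 ≈ 125.79)
29475 - W = 29475 - (8 + √13874) = 29475 + (-8 - √13874) = 29467 - √13874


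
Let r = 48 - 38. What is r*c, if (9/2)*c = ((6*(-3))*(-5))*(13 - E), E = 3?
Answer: 2000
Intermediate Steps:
r = 10
c = 200 (c = 2*(((6*(-3))*(-5))*(13 - 1*3))/9 = 2*((-18*(-5))*(13 - 3))/9 = 2*(90*10)/9 = (2/9)*900 = 200)
r*c = 10*200 = 2000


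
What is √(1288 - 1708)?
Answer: 2*I*√105 ≈ 20.494*I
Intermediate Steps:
√(1288 - 1708) = √(-420) = 2*I*√105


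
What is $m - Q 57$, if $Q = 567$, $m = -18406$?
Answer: $-50725$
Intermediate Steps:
$m - Q 57 = -18406 - 567 \cdot 57 = -18406 - 32319 = -50725$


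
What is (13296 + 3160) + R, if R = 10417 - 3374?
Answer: 23499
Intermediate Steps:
R = 7043
(13296 + 3160) + R = (13296 + 3160) + 7043 = 16456 + 7043 = 23499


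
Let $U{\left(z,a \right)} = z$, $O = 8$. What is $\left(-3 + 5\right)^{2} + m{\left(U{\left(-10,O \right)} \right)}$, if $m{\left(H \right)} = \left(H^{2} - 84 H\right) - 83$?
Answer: $861$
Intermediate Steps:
$m{\left(H \right)} = -83 + H^{2} - 84 H$
$\left(-3 + 5\right)^{2} + m{\left(U{\left(-10,O \right)} \right)} = \left(-3 + 5\right)^{2} - \left(-757 - 100\right) = 2^{2} + \left(-83 + 100 + 840\right) = 4 + 857 = 861$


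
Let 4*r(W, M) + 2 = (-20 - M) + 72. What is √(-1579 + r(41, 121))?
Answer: I*√6387/2 ≈ 39.959*I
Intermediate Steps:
r(W, M) = 25/2 - M/4 (r(W, M) = -½ + ((-20 - M) + 72)/4 = -½ + (52 - M)/4 = -½ + (13 - M/4) = 25/2 - M/4)
√(-1579 + r(41, 121)) = √(-1579 + (25/2 - ¼*121)) = √(-1579 + (25/2 - 121/4)) = √(-1579 - 71/4) = √(-6387/4) = I*√6387/2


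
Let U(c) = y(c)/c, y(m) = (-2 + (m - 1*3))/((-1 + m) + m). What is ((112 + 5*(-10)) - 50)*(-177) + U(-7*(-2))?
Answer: -89207/42 ≈ -2124.0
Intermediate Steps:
y(m) = (-5 + m)/(-1 + 2*m) (y(m) = (-2 + (m - 3))/(-1 + 2*m) = (-2 + (-3 + m))/(-1 + 2*m) = (-5 + m)/(-1 + 2*m))
U(c) = (-5 + c)/(c*(-1 + 2*c)) (U(c) = ((-5 + c)/(-1 + 2*c))/c = (-5 + c)/(c*(-1 + 2*c)))
((112 + 5*(-10)) - 50)*(-177) + U(-7*(-2)) = ((112 + 5*(-10)) - 50)*(-177) + (-5 - 7*(-2))/(((-7*(-2)))*(-1 + 2*(-7*(-2)))) = ((112 - 50) - 50)*(-177) + (-5 + 14)/(14*(-1 + 2*14)) = (62 - 50)*(-177) + (1/14)*9/(-1 + 28) = 12*(-177) + (1/14)*9/27 = -2124 + (1/14)*(1/27)*9 = -2124 + 1/42 = -89207/42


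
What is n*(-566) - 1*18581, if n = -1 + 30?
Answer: -34995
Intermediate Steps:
n = 29
n*(-566) - 1*18581 = 29*(-566) - 1*18581 = -16414 - 18581 = -34995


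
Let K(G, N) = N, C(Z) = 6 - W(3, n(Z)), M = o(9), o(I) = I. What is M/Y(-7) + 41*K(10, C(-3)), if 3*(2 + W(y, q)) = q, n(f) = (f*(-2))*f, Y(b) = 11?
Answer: 6323/11 ≈ 574.82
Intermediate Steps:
n(f) = -2*f**2 (n(f) = (-2*f)*f = -2*f**2)
W(y, q) = -2 + q/3
M = 9
C(Z) = 8 + 2*Z**2/3 (C(Z) = 6 - (-2 + (-2*Z**2)/3) = 6 - (-2 - 2*Z**2/3) = 6 + (2 + 2*Z**2/3) = 8 + 2*Z**2/3)
M/Y(-7) + 41*K(10, C(-3)) = 9/11 + 41*(8 + (2/3)*(-3)**2) = 9*(1/11) + 41*(8 + (2/3)*9) = 9/11 + 41*(8 + 6) = 9/11 + 41*14 = 9/11 + 574 = 6323/11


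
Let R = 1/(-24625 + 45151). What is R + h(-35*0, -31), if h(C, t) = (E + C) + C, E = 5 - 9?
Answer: -82103/20526 ≈ -4.0000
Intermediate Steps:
E = -4
h(C, t) = -4 + 2*C (h(C, t) = (-4 + C) + C = -4 + 2*C)
R = 1/20526 ≈ 4.8719e-5
R + h(-35*0, -31) = 1/20526 + (-4 + 2*(-35*0)) = 1/20526 + (-4 + 2*0) = 1/20526 + (-4 + 0) = 1/20526 - 4 = -82103/20526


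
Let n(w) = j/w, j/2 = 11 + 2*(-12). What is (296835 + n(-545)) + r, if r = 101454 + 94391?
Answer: 268510626/545 ≈ 4.9268e+5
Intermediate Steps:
j = -26 (j = 2*(11 + 2*(-12)) = 2*(11 - 24) = 2*(-13) = -26)
r = 195845
n(w) = -26/w
(296835 + n(-545)) + r = (296835 - 26/(-545)) + 195845 = (296835 - 26*(-1/545)) + 195845 = (296835 + 26/545) + 195845 = 161775101/545 + 195845 = 268510626/545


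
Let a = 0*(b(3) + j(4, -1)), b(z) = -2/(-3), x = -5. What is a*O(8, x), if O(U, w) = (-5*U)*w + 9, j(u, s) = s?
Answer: 0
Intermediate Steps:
b(z) = ⅔ (b(z) = -2*(-⅓) = ⅔)
O(U, w) = 9 - 5*U*w (O(U, w) = -5*U*w + 9 = 9 - 5*U*w)
a = 0 (a = 0*(⅔ - 1) = 0*(-⅓) = 0)
a*O(8, x) = 0*(9 - 5*8*(-5)) = 0*(9 + 200) = 0*209 = 0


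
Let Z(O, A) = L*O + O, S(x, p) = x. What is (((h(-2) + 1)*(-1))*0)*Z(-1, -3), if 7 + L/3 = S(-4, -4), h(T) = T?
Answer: 0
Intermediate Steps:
L = -33 (L = -21 + 3*(-4) = -21 - 12 = -33)
Z(O, A) = -32*O (Z(O, A) = -33*O + O = -32*O)
(((h(-2) + 1)*(-1))*0)*Z(-1, -3) = (((-2 + 1)*(-1))*0)*(-32*(-1)) = (-1*(-1)*0)*32 = (1*0)*32 = 0*32 = 0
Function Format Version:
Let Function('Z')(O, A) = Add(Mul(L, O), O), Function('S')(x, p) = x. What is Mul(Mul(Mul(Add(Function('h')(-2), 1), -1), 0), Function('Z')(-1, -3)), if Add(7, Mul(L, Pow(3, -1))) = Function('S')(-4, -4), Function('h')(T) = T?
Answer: 0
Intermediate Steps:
L = -33 (L = Add(-21, Mul(3, -4)) = Add(-21, -12) = -33)
Function('Z')(O, A) = Mul(-32, O) (Function('Z')(O, A) = Add(Mul(-33, O), O) = Mul(-32, O))
Mul(Mul(Mul(Add(Function('h')(-2), 1), -1), 0), Function('Z')(-1, -3)) = Mul(Mul(Mul(Add(-2, 1), -1), 0), Mul(-32, -1)) = Mul(Mul(Mul(-1, -1), 0), 32) = Mul(Mul(1, 0), 32) = Mul(0, 32) = 0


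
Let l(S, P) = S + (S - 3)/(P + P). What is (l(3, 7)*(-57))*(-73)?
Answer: 12483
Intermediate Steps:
l(S, P) = S + (-3 + S)/(2*P) (l(S, P) = S + (-3 + S)/((2*P)) = S + (-3 + S)*(1/(2*P)) = S + (-3 + S)/(2*P))
(l(3, 7)*(-57))*(-73) = (((½)*(-3 + 3 + 2*7*3)/7)*(-57))*(-73) = (((½)*(⅐)*(-3 + 3 + 42))*(-57))*(-73) = (((½)*(⅐)*42)*(-57))*(-73) = (3*(-57))*(-73) = -171*(-73) = 12483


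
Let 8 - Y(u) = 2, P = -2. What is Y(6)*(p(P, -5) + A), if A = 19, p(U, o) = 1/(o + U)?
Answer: 792/7 ≈ 113.14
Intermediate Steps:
p(U, o) = 1/(U + o)
Y(u) = 6 (Y(u) = 8 - 1*2 = 8 - 2 = 6)
Y(6)*(p(P, -5) + A) = 6*(1/(-2 - 5) + 19) = 6*(1/(-7) + 19) = 6*(-⅐ + 19) = 6*(132/7) = 792/7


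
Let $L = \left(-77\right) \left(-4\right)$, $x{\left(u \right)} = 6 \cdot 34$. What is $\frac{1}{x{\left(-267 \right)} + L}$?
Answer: $\frac{1}{512} \approx 0.0019531$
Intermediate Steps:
$x{\left(u \right)} = 204$
$L = 308$
$\frac{1}{x{\left(-267 \right)} + L} = \frac{1}{204 + 308} = \frac{1}{512}$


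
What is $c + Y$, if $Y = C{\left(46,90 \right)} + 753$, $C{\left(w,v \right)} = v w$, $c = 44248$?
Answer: $49141$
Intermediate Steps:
$Y = 4893$ ($Y = 90 \cdot 46 + 753 = 4140 + 753 = 4893$)
$c + Y = 44248 + 4893 = 49141$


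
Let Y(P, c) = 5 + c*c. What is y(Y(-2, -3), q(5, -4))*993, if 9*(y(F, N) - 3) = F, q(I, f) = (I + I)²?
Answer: 13571/3 ≈ 4523.7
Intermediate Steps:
q(I, f) = 4*I² (q(I, f) = (2*I)² = 4*I²)
Y(P, c) = 5 + c²
y(F, N) = 3 + F/9
y(Y(-2, -3), q(5, -4))*993 = (3 + (5 + (-3)²)/9)*993 = (3 + (5 + 9)/9)*993 = (3 + (⅑)*14)*993 = (3 + 14/9)*993 = (41/9)*993 = 13571/3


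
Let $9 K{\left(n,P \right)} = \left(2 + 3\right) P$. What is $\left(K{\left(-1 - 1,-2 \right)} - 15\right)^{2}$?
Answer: $\frac{21025}{81} \approx 259.57$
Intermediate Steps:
$K{\left(n,P \right)} = \frac{5 P}{9}$ ($K{\left(n,P \right)} = \frac{\left(2 + 3\right) P}{9} = \frac{5 P}{9}$)
$\left(K{\left(-1 - 1,-2 \right)} - 15\right)^{2} = \left(\frac{5}{9} \left(-2\right) - 15\right)^{2} = \left(- \frac{10}{9} - 15\right)^{2} = \left(- \frac{145}{9}\right)^{2} = \frac{21025}{81}$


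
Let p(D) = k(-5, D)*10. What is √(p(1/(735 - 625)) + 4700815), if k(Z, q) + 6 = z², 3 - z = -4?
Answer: √4701245 ≈ 2168.2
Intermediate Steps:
z = 7 (z = 3 - 1*(-4) = 3 + 4 = 7)
k(Z, q) = 43 (k(Z, q) = -6 + 7² = -6 + 49 = 43)
p(D) = 430 (p(D) = 43*10 = 430)
√(p(1/(735 - 625)) + 4700815) = √(430 + 4700815) = √4701245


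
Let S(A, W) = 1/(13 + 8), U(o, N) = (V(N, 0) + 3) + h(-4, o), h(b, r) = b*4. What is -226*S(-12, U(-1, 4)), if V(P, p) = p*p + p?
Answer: -226/21 ≈ -10.762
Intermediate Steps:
V(P, p) = p + p² (V(P, p) = p² + p = p + p²)
h(b, r) = 4*b
U(o, N) = -13 (U(o, N) = (0*(1 + 0) + 3) + 4*(-4) = (0*1 + 3) - 16 = (0 + 3) - 16 = 3 - 16 = -13)
S(A, W) = 1/21
-226*S(-12, U(-1, 4)) = -226*1/21 = -226/21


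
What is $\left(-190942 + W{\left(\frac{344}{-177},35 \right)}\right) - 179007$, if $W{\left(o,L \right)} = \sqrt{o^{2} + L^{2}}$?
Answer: $-369949 + \frac{\sqrt{38496361}}{177} \approx -3.6991 \cdot 10^{5}$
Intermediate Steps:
$W{\left(o,L \right)} = \sqrt{L^{2} + o^{2}}$
$\left(-190942 + W{\left(\frac{344}{-177},35 \right)}\right) - 179007 = \left(-190942 + \sqrt{35^{2} + \left(\frac{344}{-177}\right)^{2}}\right) - 179007 = \left(-190942 + \sqrt{1225 + \left(344 \left(- \frac{1}{177}\right)\right)^{2}}\right) - 179007 = \left(-190942 + \sqrt{1225 + \left(- \frac{344}{177}\right)^{2}}\right) - 179007 = \left(-190942 + \sqrt{1225 + \frac{118336}{31329}}\right) - 179007 = \left(-190942 + \sqrt{\frac{38496361}{31329}}\right) - 179007 = \left(-190942 + \frac{\sqrt{38496361}}{177}\right) - 179007 = -369949 + \frac{\sqrt{38496361}}{177}$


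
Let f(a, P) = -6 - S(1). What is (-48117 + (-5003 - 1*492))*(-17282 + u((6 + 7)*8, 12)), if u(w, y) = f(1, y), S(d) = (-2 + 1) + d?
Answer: 926844256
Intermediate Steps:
S(d) = -1 + d
f(a, P) = -6 (f(a, P) = -6 - (-1 + 1) = -6 - 1*0 = -6 + 0 = -6)
u(w, y) = -6
(-48117 + (-5003 - 1*492))*(-17282 + u((6 + 7)*8, 12)) = (-48117 + (-5003 - 1*492))*(-17282 - 6) = (-48117 + (-5003 - 492))*(-17288) = (-48117 - 5495)*(-17288) = -53612*(-17288) = 926844256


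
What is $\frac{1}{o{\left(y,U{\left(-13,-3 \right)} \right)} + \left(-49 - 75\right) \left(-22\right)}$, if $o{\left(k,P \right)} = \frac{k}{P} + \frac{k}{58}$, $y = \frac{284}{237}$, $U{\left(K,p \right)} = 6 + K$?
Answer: $\frac{16037}{43746522} \approx 0.00036659$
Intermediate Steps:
$y = \frac{284}{237}$ ($y = 284 \cdot \frac{1}{237} = \frac{284}{237} \approx 1.1983$)
$o{\left(k,P \right)} = \frac{k}{58} + \frac{k}{P}$ ($o{\left(k,P \right)} = \frac{k}{P} + k \frac{1}{58} = \frac{k}{P} + \frac{k}{58} = \frac{k}{58} + \frac{k}{P}$)
$\frac{1}{o{\left(y,U{\left(-13,-3 \right)} \right)} + \left(-49 - 75\right) \left(-22\right)} = \frac{1}{\left(\frac{1}{58} \cdot \frac{284}{237} + \frac{284}{237 \left(6 - 13\right)}\right) + \left(-49 - 75\right) \left(-22\right)} = \frac{1}{\left(\frac{142}{6873} + \frac{284}{237 \left(-7\right)}\right) - -2728} = \frac{1}{\left(\frac{142}{6873} + \frac{284}{237} \left(- \frac{1}{7}\right)\right) + 2728} = \frac{1}{\left(\frac{142}{6873} - \frac{284}{1659}\right) + 2728} = \frac{1}{- \frac{2414}{16037} + 2728} = \frac{1}{\frac{43746522}{16037}} = \frac{16037}{43746522}$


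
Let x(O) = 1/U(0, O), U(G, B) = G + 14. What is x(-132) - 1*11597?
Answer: -162357/14 ≈ -11597.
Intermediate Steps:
U(G, B) = 14 + G
x(O) = 1/14 (x(O) = 1/(14 + 0) = 1/14)
x(-132) - 1*11597 = 1/14 - 1*11597 = 1/14 - 11597 = -162357/14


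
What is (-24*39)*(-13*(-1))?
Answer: -12168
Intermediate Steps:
(-24*39)*(-13*(-1)) = -936*13 = -12168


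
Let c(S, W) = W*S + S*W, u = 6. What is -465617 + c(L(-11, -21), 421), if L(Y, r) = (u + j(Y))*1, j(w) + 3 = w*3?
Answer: -490877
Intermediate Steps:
j(w) = -3 + 3*w (j(w) = -3 + w*3 = -3 + 3*w)
L(Y, r) = 3 + 3*Y (L(Y, r) = (6 + (-3 + 3*Y))*1 = (3 + 3*Y)*1 = 3 + 3*Y)
c(S, W) = 2*S*W (c(S, W) = S*W + S*W = 2*S*W)
-465617 + c(L(-11, -21), 421) = -465617 + 2*(3 + 3*(-11))*421 = -465617 + 2*(3 - 33)*421 = -465617 + 2*(-30)*421 = -465617 - 25260 = -490877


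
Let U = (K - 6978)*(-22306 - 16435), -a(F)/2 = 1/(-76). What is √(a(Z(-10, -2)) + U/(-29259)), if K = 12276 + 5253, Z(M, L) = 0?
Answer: √1918887132345546/370614 ≈ 118.20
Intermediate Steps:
K = 17529
a(F) = 1/38 (a(F) = -2/(-76) = -2*(-1/76) = 1/38)
U = -408756291 (U = (17529 - 6978)*(-22306 - 16435) = 10551*(-38741) = -408756291)
√(a(Z(-10, -2)) + U/(-29259)) = √(1/38 - 408756291/(-29259)) = √(1/38 - 408756291*(-1/29259)) = √(1/38 + 136252097/9753) = √(5177589439/370614) = √1918887132345546/370614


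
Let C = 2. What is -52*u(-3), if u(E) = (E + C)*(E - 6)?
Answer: -468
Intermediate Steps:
u(E) = (-6 + E)*(2 + E) (u(E) = (E + 2)*(E - 6) = (2 + E)*(-6 + E) = (-6 + E)*(2 + E))
-52*u(-3) = -52*(-12 + (-3)² - 4*(-3)) = -52*(-12 + 9 + 12) = -52*9 = -468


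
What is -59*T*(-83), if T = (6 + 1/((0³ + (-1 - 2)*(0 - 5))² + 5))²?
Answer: 9339367417/52900 ≈ 1.7655e+5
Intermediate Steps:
T = 1907161/52900 (T = (6 + 1/((0 - 3*(-5))² + 5))² = (6 + 1/((0 + 15)² + 5))² = (6 + 1/(15² + 5))² = (6 + 1/(225 + 5))² = (6 + 1/230)² = (1381/230)² = 1907161/52900 ≈ 36.052)
-59*T*(-83) = -59*1907161/52900*(-83) = -112522499/52900*(-83) = 9339367417/52900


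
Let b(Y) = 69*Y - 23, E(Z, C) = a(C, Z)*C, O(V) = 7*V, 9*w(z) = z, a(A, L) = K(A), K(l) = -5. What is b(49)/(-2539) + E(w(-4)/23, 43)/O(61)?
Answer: -1979751/1084153 ≈ -1.8261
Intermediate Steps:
a(A, L) = -5
w(z) = z/9
E(Z, C) = -5*C
b(Y) = -23 + 69*Y
b(49)/(-2539) + E(w(-4)/23, 43)/O(61) = (-23 + 69*49)/(-2539) + (-5*43)/((7*61)) = (-23 + 3381)*(-1/2539) - 215/427 = 3358*(-1/2539) - 215*1/427 = -3358/2539 - 215/427 = -1979751/1084153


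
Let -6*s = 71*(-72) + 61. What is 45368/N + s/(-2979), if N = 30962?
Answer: 327259285/276707394 ≈ 1.1827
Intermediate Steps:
s = 5051/6 (s = -(71*(-72) + 61)/6 = -(-5112 + 61)/6 = -1/6*(-5051) = 5051/6 ≈ 841.83)
45368/N + s/(-2979) = 45368/30962 + (5051/6)/(-2979) = 45368*(1/30962) + (5051/6)*(-1/2979) = 22684/15481 - 5051/17874 = 327259285/276707394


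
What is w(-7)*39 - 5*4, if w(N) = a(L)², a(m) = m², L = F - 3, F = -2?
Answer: 24355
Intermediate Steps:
L = -5 (L = -2 - 3 = -5)
w(N) = 625 (w(N) = ((-5)²)² = 25² = 625)
w(-7)*39 - 5*4 = 625*39 - 5*4 = 24375 - 20 = 24355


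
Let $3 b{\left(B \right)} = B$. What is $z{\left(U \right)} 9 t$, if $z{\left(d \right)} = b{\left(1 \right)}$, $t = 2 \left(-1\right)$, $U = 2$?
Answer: $-6$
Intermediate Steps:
$b{\left(B \right)} = \frac{B}{3}$
$t = -2$
$z{\left(d \right)} = \frac{1}{3}$ ($z{\left(d \right)} = \frac{1}{3} \cdot 1 = \frac{1}{3}$)
$z{\left(U \right)} 9 t = \frac{1}{3} \cdot 9 \left(-2\right) = 3 \left(-2\right) = -6$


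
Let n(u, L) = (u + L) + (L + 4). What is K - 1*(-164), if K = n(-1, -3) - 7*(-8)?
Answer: 217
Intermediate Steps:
n(u, L) = 4 + u + 2*L (n(u, L) = (L + u) + (4 + L) = 4 + u + 2*L)
K = 53 (K = (4 - 1 + 2*(-3)) - 7*(-8) = (4 - 1 - 6) + 56 = -3 + 56 = 53)
K - 1*(-164) = 53 - 1*(-164) = 53 + 164 = 217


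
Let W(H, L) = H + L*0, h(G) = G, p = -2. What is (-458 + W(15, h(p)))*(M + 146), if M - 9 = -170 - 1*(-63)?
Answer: -21264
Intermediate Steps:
W(H, L) = H (W(H, L) = H + 0 = H)
M = -98 (M = 9 + (-170 - 1*(-63)) = 9 + (-170 + 63) = 9 - 107 = -98)
(-458 + W(15, h(p)))*(M + 146) = (-458 + 15)*(-98 + 146) = -443*48 = -21264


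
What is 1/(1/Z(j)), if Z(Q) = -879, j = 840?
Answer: -879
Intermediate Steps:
1/(1/Z(j)) = 1/(1/(-879)) = 1/(-1/879) = -879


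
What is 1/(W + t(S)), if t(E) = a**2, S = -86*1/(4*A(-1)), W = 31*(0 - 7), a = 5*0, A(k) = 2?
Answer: -1/217 ≈ -0.0046083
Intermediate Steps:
a = 0
W = -217 (W = 31*(-7) = -217)
S = -43/4 (S = -86/((2*(-1))*(-4)) = -86/((-2*(-4))) = -86/8 = -86*1/8 = -43/4 ≈ -10.750)
t(E) = 0 (t(E) = 0**2 = 0)
1/(W + t(S)) = 1/(-217 + 0) = 1/(-217) = -1/217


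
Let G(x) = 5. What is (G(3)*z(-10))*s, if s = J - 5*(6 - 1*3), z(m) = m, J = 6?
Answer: 450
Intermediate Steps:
s = -9 (s = 6 - 5*(6 - 1*3) = 6 - 5*(6 - 3) = 6 - 5*3 = 6 - 15 = -9)
(G(3)*z(-10))*s = (5*(-10))*(-9) = -50*(-9) = 450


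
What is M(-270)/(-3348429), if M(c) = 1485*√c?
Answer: -1485*I*√30/1116143 ≈ -0.0072873*I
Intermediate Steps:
M(-270)/(-3348429) = (1485*√(-270))/(-3348429) = (1485*(3*I*√30))*(-1/3348429) = (4455*I*√30)*(-1/3348429) = -1485*I*√30/1116143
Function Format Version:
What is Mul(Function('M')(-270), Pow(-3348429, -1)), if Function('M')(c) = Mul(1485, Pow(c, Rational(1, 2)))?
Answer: Mul(Rational(-1485, 1116143), I, Pow(30, Rational(1, 2))) ≈ Mul(-0.0072873, I)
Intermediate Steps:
Mul(Function('M')(-270), Pow(-3348429, -1)) = Mul(Mul(1485, Pow(-270, Rational(1, 2))), Pow(-3348429, -1)) = Mul(Mul(1485, Mul(3, I, Pow(30, Rational(1, 2)))), Rational(-1, 3348429)) = Mul(Mul(4455, I, Pow(30, Rational(1, 2))), Rational(-1, 3348429)) = Mul(Rational(-1485, 1116143), I, Pow(30, Rational(1, 2)))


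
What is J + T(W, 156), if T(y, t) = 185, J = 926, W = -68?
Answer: 1111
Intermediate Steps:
J + T(W, 156) = 926 + 185 = 1111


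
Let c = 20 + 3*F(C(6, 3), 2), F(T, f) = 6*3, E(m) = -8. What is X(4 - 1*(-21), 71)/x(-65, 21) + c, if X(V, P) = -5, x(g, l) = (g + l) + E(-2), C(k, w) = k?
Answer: 3853/52 ≈ 74.096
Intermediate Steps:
F(T, f) = 18
x(g, l) = -8 + g + l (x(g, l) = (g + l) - 8 = -8 + g + l)
c = 74 (c = 20 + 3*18 = 20 + 54 = 74)
X(4 - 1*(-21), 71)/x(-65, 21) + c = -5/(-8 - 65 + 21) + 74 = -5/(-52) + 74 = -5*(-1/52) + 74 = 5/52 + 74 = 3853/52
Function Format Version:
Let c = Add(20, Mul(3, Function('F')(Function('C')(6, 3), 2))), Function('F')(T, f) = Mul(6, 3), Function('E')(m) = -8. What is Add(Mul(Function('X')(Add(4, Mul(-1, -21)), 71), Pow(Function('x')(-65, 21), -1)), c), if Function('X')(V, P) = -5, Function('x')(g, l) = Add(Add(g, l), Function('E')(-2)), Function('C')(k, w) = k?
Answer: Rational(3853, 52) ≈ 74.096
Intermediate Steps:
Function('F')(T, f) = 18
Function('x')(g, l) = Add(-8, g, l) (Function('x')(g, l) = Add(Add(g, l), -8) = Add(-8, g, l))
c = 74 (c = Add(20, Mul(3, 18)) = Add(20, 54) = 74)
Add(Mul(Function('X')(Add(4, Mul(-1, -21)), 71), Pow(Function('x')(-65, 21), -1)), c) = Add(Mul(-5, Pow(Add(-8, -65, 21), -1)), 74) = Add(Mul(-5, Pow(-52, -1)), 74) = Add(Mul(-5, Rational(-1, 52)), 74) = Add(Rational(5, 52), 74) = Rational(3853, 52)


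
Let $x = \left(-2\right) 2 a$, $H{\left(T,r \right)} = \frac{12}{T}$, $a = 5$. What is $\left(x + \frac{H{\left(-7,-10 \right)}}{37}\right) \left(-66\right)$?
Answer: $\frac{342672}{259} \approx 1323.1$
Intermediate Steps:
$x = -20$ ($x = \left(-2\right) 2 \cdot 5 = \left(-4\right) 5 = -20$)
$\left(x + \frac{H{\left(-7,-10 \right)}}{37}\right) \left(-66\right) = \left(-20 + \frac{12 \frac{1}{-7}}{37}\right) \left(-66\right) = \left(-20 + 12 \left(- \frac{1}{7}\right) \frac{1}{37}\right) \left(-66\right) = \left(-20 - \frac{12}{259}\right) \left(-66\right) = \left(- \frac{5192}{259}\right) \left(-66\right) = \frac{342672}{259}$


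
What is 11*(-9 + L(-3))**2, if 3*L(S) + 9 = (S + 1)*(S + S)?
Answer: 704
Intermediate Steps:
L(S) = -3 + 2*S*(1 + S)/3 (L(S) = -3 + ((S + 1)*(S + S))/3 = -3 + ((1 + S)*(2*S))/3 = -3 + (2*S*(1 + S))/3 = -3 + 2*S*(1 + S)/3)
11*(-9 + L(-3))**2 = 11*(-9 + (-3 + (2/3)*(-3) + (2/3)*(-3)**2))**2 = 11*(-9 + (-3 - 2 + (2/3)*9))**2 = 11*(-9 + (-3 - 2 + 6))**2 = 11*(-9 + 1)**2 = 11*(-8)**2 = 11*64 = 704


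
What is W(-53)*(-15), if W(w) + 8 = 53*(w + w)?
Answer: 84390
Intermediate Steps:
W(w) = -8 + 106*w (W(w) = -8 + 53*(w + w) = -8 + 53*(2*w) = -8 + 106*w)
W(-53)*(-15) = (-8 + 106*(-53))*(-15) = (-8 - 5618)*(-15) = -5626*(-15) = 84390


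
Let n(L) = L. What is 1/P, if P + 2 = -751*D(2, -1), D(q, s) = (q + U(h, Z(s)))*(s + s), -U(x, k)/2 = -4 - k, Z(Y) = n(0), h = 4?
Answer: 1/15018 ≈ 6.6587e-5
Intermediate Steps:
Z(Y) = 0
U(x, k) = 8 + 2*k (U(x, k) = -2*(-4 - k) = 8 + 2*k)
D(q, s) = 2*s*(8 + q) (D(q, s) = (q + (8 + 2*0))*(s + s) = (q + (8 + 0))*(2*s) = (q + 8)*(2*s) = (8 + q)*(2*s) = 2*s*(8 + q))
P = 15018 (P = -2 - 1502*(-1)*(8 + 2) = -2 - 1502*(-1)*10 = -2 - 751*(-20) = -2 + 15020 = 15018)
1/P = 1/15018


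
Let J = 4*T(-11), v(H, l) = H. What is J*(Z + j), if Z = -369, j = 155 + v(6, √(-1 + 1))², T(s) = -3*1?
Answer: 2136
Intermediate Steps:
T(s) = -3
j = 191 (j = 155 + 6² = 155 + 36 = 191)
J = -12 (J = 4*(-3) = -12)
J*(Z + j) = -12*(-369 + 191) = -12*(-178) = 2136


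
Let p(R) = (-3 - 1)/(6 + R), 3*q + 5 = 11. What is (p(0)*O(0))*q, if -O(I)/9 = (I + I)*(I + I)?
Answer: 0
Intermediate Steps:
q = 2 (q = -5/3 + (⅓)*11 = -5/3 + 11/3 = 2)
p(R) = -4/(6 + R)
O(I) = -36*I² (O(I) = -9*(I + I)*(I + I) = -9*2*I*2*I = -36*I²)
(p(0)*O(0))*q = ((-4/(6 + 0))*(-36*0²))*2 = ((-4/6)*(-36*0))*2 = (-4*⅙*0)*2 = -⅔*0*2 = 0*2 = 0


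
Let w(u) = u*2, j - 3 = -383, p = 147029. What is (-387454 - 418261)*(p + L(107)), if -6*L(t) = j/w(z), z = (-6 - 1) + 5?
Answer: -710704281485/6 ≈ -1.1845e+11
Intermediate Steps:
j = -380 (j = 3 - 383 = -380)
z = -2 (z = -7 + 5 = -2)
w(u) = 2*u
L(t) = -95/6 (L(t) = -(-190)/(3*(2*(-2))) = -(-190)/(3*(-4)) = -(-190)*(-1)/(3*4) = -1/6*95 = -95/6)
(-387454 - 418261)*(p + L(107)) = (-387454 - 418261)*(147029 - 95/6) = -805715*882079/6 = -710704281485/6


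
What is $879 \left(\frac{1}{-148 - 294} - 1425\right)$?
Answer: $- \frac{553639029}{442} \approx -1.2526 \cdot 10^{6}$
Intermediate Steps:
$879 \left(\frac{1}{-148 - 294} - 1425\right) = 879 \left(\frac{1}{-442} - 1425\right) = 879 \left(- \frac{1}{442} - 1425\right) = 879 \left(- \frac{629851}{442}\right) = - \frac{553639029}{442}$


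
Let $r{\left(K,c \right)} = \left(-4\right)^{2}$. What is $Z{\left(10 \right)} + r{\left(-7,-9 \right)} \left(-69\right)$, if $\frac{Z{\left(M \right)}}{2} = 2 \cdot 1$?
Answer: $-1100$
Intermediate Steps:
$r{\left(K,c \right)} = 16$
$Z{\left(M \right)} = 4$ ($Z{\left(M \right)} = 2 \cdot 2 \cdot 1 = 2 \cdot 2 = 4$)
$Z{\left(10 \right)} + r{\left(-7,-9 \right)} \left(-69\right) = 4 + 16 \left(-69\right) = 4 - 1104 = -1100$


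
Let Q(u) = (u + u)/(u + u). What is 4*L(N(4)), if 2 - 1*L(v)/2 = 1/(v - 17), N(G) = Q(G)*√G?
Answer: 248/15 ≈ 16.533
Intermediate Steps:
Q(u) = 1 (Q(u) = (2*u)/((2*u)) = (2*u)*(1/(2*u)) = 1)
N(G) = √G (N(G) = 1*√G = √G)
L(v) = 4 - 2/(-17 + v) (L(v) = 4 - 2/(v - 17) = 4 - 2/(-17 + v))
4*L(N(4)) = 4*(2*(-35 + 2*√4)/(-17 + √4)) = 4*(2*(-35 + 2*2)/(-17 + 2)) = 4*(2*(-35 + 4)/(-15)) = 4*(2*(-1/15)*(-31)) = 4*(62/15) = 248/15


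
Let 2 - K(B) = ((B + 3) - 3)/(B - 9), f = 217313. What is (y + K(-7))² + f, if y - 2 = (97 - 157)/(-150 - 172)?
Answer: 1442133647537/6635776 ≈ 2.1733e+5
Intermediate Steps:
y = 352/161 (y = 2 + (97 - 157)/(-150 - 172) = 2 - 60/(-322) = 2 - 60*(-1/322) = 2 + 30/161 = 352/161 ≈ 2.1863)
K(B) = 2 - B/(-9 + B) (K(B) = 2 - ((B + 3) - 3)/(B - 9) = 2 - ((3 + B) - 3)/(-9 + B) = 2 - B/(-9 + B))
(y + K(-7))² + f = (352/161 + (-18 - 7)/(-9 - 7))² + 217313 = (352/161 - 25/(-16))² + 217313 = (352/161 - 1/16*(-25))² + 217313 = (352/161 + 25/16)² + 217313 = (9657/2576)² + 217313 = 93257649/6635776 + 217313 = 1442133647537/6635776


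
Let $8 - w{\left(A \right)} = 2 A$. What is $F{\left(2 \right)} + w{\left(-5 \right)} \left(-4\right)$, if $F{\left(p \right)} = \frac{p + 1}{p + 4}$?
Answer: $- \frac{143}{2} \approx -71.5$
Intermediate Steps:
$w{\left(A \right)} = 8 - 2 A$
$F{\left(p \right)} = \frac{1 + p}{4 + p}$
$F{\left(2 \right)} + w{\left(-5 \right)} \left(-4\right) = \frac{1 + 2}{4 + 2} + \left(8 - -10\right) \left(-4\right) = \frac{1}{6} \cdot 3 + \left(8 + 10\right) \left(-4\right) = \frac{1}{6} \cdot 3 + 18 \left(-4\right) = \frac{1}{2} - 72 = - \frac{143}{2}$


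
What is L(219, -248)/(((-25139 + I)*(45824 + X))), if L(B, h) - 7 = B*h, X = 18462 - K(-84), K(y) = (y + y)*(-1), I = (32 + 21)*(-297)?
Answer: 10861/524228768 ≈ 2.0718e-5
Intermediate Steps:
I = -15741 (I = 53*(-297) = -15741)
K(y) = -2*y (K(y) = (2*y)*(-1) = -2*y)
X = 18294 (X = 18462 - (-2)*(-84) = 18462 - 1*168 = 18462 - 168 = 18294)
L(B, h) = 7 + B*h
L(219, -248)/(((-25139 + I)*(45824 + X))) = (7 + 219*(-248))/(((-25139 - 15741)*(45824 + 18294))) = (7 - 54312)/((-40880*64118)) = -54305/(-2621143840) = -54305*(-1/2621143840) = 10861/524228768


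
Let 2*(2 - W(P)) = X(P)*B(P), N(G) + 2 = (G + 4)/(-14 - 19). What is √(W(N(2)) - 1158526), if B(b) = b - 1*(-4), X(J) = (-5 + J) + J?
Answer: I*√140180374/11 ≈ 1076.3*I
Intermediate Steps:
X(J) = -5 + 2*J
B(b) = 4 + b (B(b) = b + 4 = 4 + b)
N(G) = -70/33 - G/33 (N(G) = -2 + (G + 4)/(-14 - 19) = -2 + (4 + G)/(-33) = -2 + (4 + G)*(-1/33) = -2 + (-4/33 - G/33) = -70/33 - G/33)
W(P) = 2 - (-5 + 2*P)*(4 + P)/2
√(W(N(2)) - 1158526) = √((12 - (-70/33 - 1/33*2)² - 3*(-70/33 - 1/33*2)/2) - 1158526) = √((12 - (-70/33 - 2/33)² - 3*(-70/33 - 2/33)/2) - 1158526) = √((12 - (-24/11)² - 3/2*(-24/11)) - 1158526) = √((12 - 1*576/121 + 36/11) - 1158526) = √((12 - 576/121 + 36/11) - 1158526) = √(1272/121 - 1158526) = √(-140180374/121) = I*√140180374/11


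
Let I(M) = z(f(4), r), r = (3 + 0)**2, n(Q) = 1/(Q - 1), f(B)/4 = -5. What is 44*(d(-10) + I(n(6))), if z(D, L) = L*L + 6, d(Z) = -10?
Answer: 3388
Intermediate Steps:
f(B) = -20 (f(B) = 4*(-5) = -20)
n(Q) = 1/(-1 + Q)
r = 9 (r = 3**2 = 9)
z(D, L) = 6 + L**2 (z(D, L) = L**2 + 6 = 6 + L**2)
I(M) = 87 (I(M) = 6 + 9**2 = 6 + 81 = 87)
44*(d(-10) + I(n(6))) = 44*(-10 + 87) = 44*77 = 3388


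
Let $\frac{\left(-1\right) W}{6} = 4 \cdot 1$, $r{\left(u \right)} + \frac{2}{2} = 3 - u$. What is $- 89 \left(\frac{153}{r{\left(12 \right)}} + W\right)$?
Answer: $\frac{34977}{10} \approx 3497.7$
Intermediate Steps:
$r{\left(u \right)} = 2 - u$ ($r{\left(u \right)} = -1 - \left(-3 + u\right) = 2 - u$)
$W = -24$ ($W = - 6 \cdot 4 \cdot 1 = \left(-6\right) 4 = -24$)
$- 89 \left(\frac{153}{r{\left(12 \right)}} + W\right) = - 89 \left(\frac{153}{2 - 12} - 24\right) = - 89 \left(\frac{153}{-10} - 24\right) = - 89 \left(153 \left(- \frac{1}{10}\right) - 24\right) = - 89 \left(- \frac{153}{10} - 24\right) = \left(-89\right) \left(- \frac{393}{10}\right) = \frac{34977}{10}$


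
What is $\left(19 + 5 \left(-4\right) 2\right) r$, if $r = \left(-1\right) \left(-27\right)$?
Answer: $-567$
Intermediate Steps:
$r = 27$
$\left(19 + 5 \left(-4\right) 2\right) r = \left(19 + 5 \left(-4\right) 2\right) 27 = \left(19 - 40\right) 27 = \left(-21\right) 27 = -567$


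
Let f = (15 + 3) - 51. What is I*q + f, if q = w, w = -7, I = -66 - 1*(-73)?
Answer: -82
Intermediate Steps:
f = -33 (f = 18 - 51 = -33)
I = 7 (I = -66 + 73 = 7)
q = -7
I*q + f = 7*(-7) - 33 = -49 - 33 = -82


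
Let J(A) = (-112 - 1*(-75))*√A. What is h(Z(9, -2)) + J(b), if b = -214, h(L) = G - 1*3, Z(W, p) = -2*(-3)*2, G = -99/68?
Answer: -303/68 - 37*I*√214 ≈ -4.4559 - 541.26*I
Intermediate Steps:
G = -99/68 (G = -99*1/68 = -99/68 ≈ -1.4559)
Z(W, p) = 12 (Z(W, p) = 6*2 = 12)
h(L) = -303/68 (h(L) = -99/68 - 1*3 = -99/68 - 3 = -303/68)
J(A) = -37*√A (J(A) = (-112 + 75)*√A = -37*√A)
h(Z(9, -2)) + J(b) = -303/68 - 37*I*√214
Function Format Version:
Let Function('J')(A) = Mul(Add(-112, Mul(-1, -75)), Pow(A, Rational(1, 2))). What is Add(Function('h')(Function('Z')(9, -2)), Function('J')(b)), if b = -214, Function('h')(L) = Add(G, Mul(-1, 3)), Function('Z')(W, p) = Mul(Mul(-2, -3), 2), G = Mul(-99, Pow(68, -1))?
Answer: Add(Rational(-303, 68), Mul(-37, I, Pow(214, Rational(1, 2)))) ≈ Add(-4.4559, Mul(-541.26, I))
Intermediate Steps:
G = Rational(-99, 68) (G = Mul(-99, Rational(1, 68)) = Rational(-99, 68) ≈ -1.4559)
Function('Z')(W, p) = 12 (Function('Z')(W, p) = Mul(6, 2) = 12)
Function('h')(L) = Rational(-303, 68) (Function('h')(L) = Add(Rational(-99, 68), Mul(-1, 3)) = Add(Rational(-99, 68), -3) = Rational(-303, 68))
Function('J')(A) = Mul(-37, Pow(A, Rational(1, 2))) (Function('J')(A) = Mul(Add(-112, 75), Pow(A, Rational(1, 2))) = Mul(-37, Pow(A, Rational(1, 2))))
Add(Function('h')(Function('Z')(9, -2)), Function('J')(b)) = Add(Rational(-303, 68), Mul(-37, Pow(-214, Rational(1, 2)))) = Add(Rational(-303, 68), Mul(-37, Mul(I, Pow(214, Rational(1, 2))))) = Add(Rational(-303, 68), Mul(-37, I, Pow(214, Rational(1, 2))))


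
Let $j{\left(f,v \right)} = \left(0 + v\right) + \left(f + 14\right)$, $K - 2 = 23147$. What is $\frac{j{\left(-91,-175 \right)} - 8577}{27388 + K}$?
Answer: $- \frac{8829}{50537} \approx -0.1747$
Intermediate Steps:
$K = 23149$ ($K = 2 + 23147 = 23149$)
$j{\left(f,v \right)} = 14 + f + v$ ($j{\left(f,v \right)} = v + \left(14 + f\right) = 14 + f + v$)
$\frac{j{\left(-91,-175 \right)} - 8577}{27388 + K} = \frac{\left(14 - 91 - 175\right) - 8577}{27388 + 23149} = \frac{-252 - 8577}{50537} = \left(-8829\right) \frac{1}{50537} = - \frac{8829}{50537}$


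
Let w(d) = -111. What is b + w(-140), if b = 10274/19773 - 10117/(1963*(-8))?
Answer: -17374325/158184 ≈ -109.84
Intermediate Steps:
b = 184099/158184 (b = 10274*(1/19773) - 10117/(-15704) = 10274/19773 - 10117*(-1/15704) = 10274/19773 + 67/104 = 184099/158184 ≈ 1.1638)
b + w(-140) = 184099/158184 - 111 = -17374325/158184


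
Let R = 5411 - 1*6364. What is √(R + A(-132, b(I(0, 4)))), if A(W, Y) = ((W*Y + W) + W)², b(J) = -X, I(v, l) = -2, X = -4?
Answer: √626311 ≈ 791.40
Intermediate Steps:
R = -953 (R = 5411 - 6364 = -953)
b(J) = 4 (b(J) = -1*(-4) = 4)
A(W, Y) = (2*W + W*Y)² (A(W, Y) = ((W + W*Y) + W)² = (2*W + W*Y)²)
√(R + A(-132, b(I(0, 4)))) = √(-953 + (-132)²*(2 + 4)²) = √(-953 + 17424*6²) = √(-953 + 17424*36) = √(-953 + 627264) = √626311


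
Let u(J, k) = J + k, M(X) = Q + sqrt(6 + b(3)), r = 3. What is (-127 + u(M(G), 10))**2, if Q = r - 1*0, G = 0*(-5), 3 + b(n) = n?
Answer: (114 - sqrt(6))**2 ≈ 12444.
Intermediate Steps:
b(n) = -3 + n
G = 0
Q = 3 (Q = 3 - 1*0 = 3 + 0 = 3)
M(X) = 3 + sqrt(6) (M(X) = 3 + sqrt(6 + (-3 + 3)) = 3 + sqrt(6 + 0) = 3 + sqrt(6))
(-127 + u(M(G), 10))**2 = (-127 + ((3 + sqrt(6)) + 10))**2 = (-127 + (13 + sqrt(6)))**2 = (-114 + sqrt(6))**2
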